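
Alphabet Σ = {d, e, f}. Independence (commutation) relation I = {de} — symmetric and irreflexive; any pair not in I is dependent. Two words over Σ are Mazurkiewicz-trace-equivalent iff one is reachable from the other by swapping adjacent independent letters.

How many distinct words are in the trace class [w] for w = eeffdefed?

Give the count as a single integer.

4

0(e) covers ∅
1(e) covers 0:e
2(f) covers 1:e
3(f) covers 2:f
4(d) covers 3:f
5(e) covers 3:f
6(f) covers 4:d, 5:e
7(e) covers 6:f
8(d) covers 6:f
floor of heap: 0:e
completions by unplaced set U, small U first (add the entries for U minus each lowest piece of U):
  |U|=1: {7}:1  {8}:1
  |U|=2: {7,8}:2
  |U|=3: {6,7,8}:2
  |U|=4: {4,6,7,8}:2  {5,6,7,8}:2
  |U|=5: {4,5,6,7,8}:4
  |U|=6: {3,4,5,6,7,8}:4
  |U|=7: {2,3,4,5,6,7,8}:4
  start at 0(e): 4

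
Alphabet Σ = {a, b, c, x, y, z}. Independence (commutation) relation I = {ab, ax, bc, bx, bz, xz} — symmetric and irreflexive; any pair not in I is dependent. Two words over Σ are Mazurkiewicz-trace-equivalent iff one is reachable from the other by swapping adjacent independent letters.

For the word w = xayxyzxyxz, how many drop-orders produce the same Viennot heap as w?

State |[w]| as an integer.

8

piece 0:x — minimal
piece 1:a — minimal
piece 2:y rests on {0:x, 1:a}
piece 3:x rests on {2:y}
piece 4:y rests on {3:x}
piece 5:z rests on {4:y}
piece 6:x rests on {4:y}
piece 7:y rests on {5:z, 6:x}
piece 8:x rests on {7:y}
piece 9:z rests on {7:y}
minimal pieces: {0:x, 1:a}
ways to finish when only these pieces remain (= sum over removing one remaining piece with nothing left below it):
  1 left: {8}→1  {9}→1
  2 left: {8,9}→2
  3 left: {7,8,9}→2
  4 left: {5,7,8,9}→2  {6,7,8,9}→2
  5 left: {5,6,7,8,9}→4
  6 left: {4,5,6,7,8,9}→4
  7 left: {3,4,5,6,7,8,9}→4
  8 left: {2,3,4,5,6,7,8,9}→4
  placing 0:x first → 4 extensions
  placing 1:a first → 4 extensions
total linear extensions = 8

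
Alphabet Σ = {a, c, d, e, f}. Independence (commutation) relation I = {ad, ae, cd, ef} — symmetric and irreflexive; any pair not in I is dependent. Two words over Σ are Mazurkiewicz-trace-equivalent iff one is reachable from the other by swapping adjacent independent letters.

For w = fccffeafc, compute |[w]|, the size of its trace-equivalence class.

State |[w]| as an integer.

5

piece 0:f — minimal
piece 1:c rests on {0:f}
piece 2:c rests on {1:c}
piece 3:f rests on {2:c}
piece 4:f rests on {3:f}
piece 5:e rests on {2:c}
piece 6:a rests on {4:f}
piece 7:f rests on {6:a}
piece 8:c rests on {5:e, 7:f}
minimal pieces: {0:f}
ways to finish when only these pieces remain (= sum over removing one remaining piece with nothing left below it):
  1 left: {8}→1
  2 left: {5,8}→1  {7,8}→1
  3 left: {5,7,8}→2  {6,7,8}→1
  4 left: {4,6,7,8}→1  {5,6,7,8}→3
  5 left: {3,4,6,7,8}→1  {4,5,6,7,8}→4
  6 left: {3,4,5,6,7,8}→5
  7 left: {2,3,4,5,6,7,8}→5
  placing 0:f first → 5 extensions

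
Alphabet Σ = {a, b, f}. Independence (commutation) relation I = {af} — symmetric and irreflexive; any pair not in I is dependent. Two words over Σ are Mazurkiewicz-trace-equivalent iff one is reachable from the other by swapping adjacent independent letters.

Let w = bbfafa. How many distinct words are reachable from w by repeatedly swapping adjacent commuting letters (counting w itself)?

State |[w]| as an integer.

6

piece 0:b — minimal
piece 1:b rests on {0:b}
piece 2:f rests on {1:b}
piece 3:a rests on {1:b}
piece 4:f rests on {2:f}
piece 5:a rests on {3:a}
minimal pieces: {0:b}
ways to finish when only these pieces remain (= sum over removing one remaining piece with nothing left below it):
  1 left: {4}→1  {5}→1
  2 left: {2,4}→1  {3,5}→1  {4,5}→2
  3 left: {2,4,5}→3  {3,4,5}→3
  4 left: {2,3,4,5}→6
  placing 0:b first → 6 extensions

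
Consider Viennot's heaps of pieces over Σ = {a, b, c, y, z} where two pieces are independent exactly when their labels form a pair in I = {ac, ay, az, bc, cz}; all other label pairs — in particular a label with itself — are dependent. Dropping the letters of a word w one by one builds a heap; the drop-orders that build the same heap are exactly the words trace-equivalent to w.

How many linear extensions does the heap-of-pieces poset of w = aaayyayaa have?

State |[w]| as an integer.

84

drop 0:a onto floor
drop 1:a onto {0:a}
drop 2:a onto {1:a}
drop 3:y onto floor
drop 4:y onto {3:y}
drop 5:a onto {2:a}
drop 6:y onto {4:y}
drop 7:a onto {5:a}
drop 8:a onto {7:a}
ground layer = {0:a, 3:y}
drop-orders for the pieces not yet dropped (sum over which currently-grounded one goes next):
  1 to go: {6} 1  {8} 1
  2 to go: {4,6} 1  {6,8} 2  {7,8} 1
  3 to go: {3,4,6} 1  {4,6,8} 3  {5,7,8} 1  {6,7,8} 3
  4 to go: {2,5,7,8} 1  {3,4,6,8} 4  {4,6,7,8} 6  {5,6,7,8} 4
  5 to go: {1,2,5,7,8} 1  {2,5,6,7,8} 5  {3,4,6,7,8} 10  {4,5,6,7,8} 10
  6 to go: {0,1,2,5,7,8} 1  {1,2,5,6,7,8} 6  {2,4,5,6,7,8} 15  {3,4,5,6,7,8} 20
  7 to go: {0,1,2,5,6,7,8} 7  {1,2,4,5,6,7,8} 21  {2,3,4,5,6,7,8} 35
  if 0:a drops first: 56 orders
  if 3:y drops first: 28 orders
heap linearizations: 84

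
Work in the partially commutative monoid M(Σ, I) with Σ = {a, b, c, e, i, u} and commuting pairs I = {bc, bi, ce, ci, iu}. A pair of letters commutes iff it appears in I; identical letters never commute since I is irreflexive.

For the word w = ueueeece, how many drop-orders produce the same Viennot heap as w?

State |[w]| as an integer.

5

#0=u has no predecessor
#1=e depends on [0:u]
#2=u depends on [1:e]
#3=e depends on [2:u]
#4=e depends on [3:e]
#5=e depends on [4:e]
#6=c depends on [2:u]
#7=e depends on [5:e]
sources: [0:u]
N(rest) = Σ N(rest − s) over sources s of rest; N(one piece) = 1:
  size 1 → [6]=1  [7]=1
  size 2 → [5,7]=1  [6,7]=2
  size 3 → [4,5,7]=1  [5,6,7]=3
  size 4 → [3,4,5,7]=1  [4,5,6,7]=4
  size 5 → [3,4,5,6,7]=5
  size 6 → [2,3,4,5,6,7]=5
  first=0(u) contributes 5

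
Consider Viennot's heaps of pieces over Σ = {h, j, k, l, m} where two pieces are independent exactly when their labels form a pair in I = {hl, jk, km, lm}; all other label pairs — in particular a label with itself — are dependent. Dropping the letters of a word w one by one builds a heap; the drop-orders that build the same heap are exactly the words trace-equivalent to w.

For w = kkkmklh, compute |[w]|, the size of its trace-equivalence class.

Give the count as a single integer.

0(k) covers ∅
1(k) covers 0:k
2(k) covers 1:k
3(m) covers ∅
4(k) covers 2:k
5(l) covers 4:k
6(h) covers 3:m, 4:k
floor of heap: 0:k, 3:m
completions by unplaced set U, small U first (add the entries for U minus each lowest piece of U):
  |U|=1: {5}:1  {6}:1
  |U|=2: {3,6}:1  {5,6}:2
  |U|=3: {3,5,6}:3  {4,5,6}:2
  |U|=4: {2,4,5,6}:2  {3,4,5,6}:5
  |U|=5: {1,2,4,5,6}:2  {2,3,4,5,6}:7
  start at 0(k): 9
  start at 3(m): 2
sum over floor = 11

11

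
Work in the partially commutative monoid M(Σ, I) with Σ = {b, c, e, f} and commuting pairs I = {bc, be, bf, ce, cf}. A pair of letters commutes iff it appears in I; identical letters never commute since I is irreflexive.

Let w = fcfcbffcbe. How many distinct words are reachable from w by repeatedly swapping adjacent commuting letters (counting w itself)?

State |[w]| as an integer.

0(f) covers ∅
1(c) covers ∅
2(f) covers 0:f
3(c) covers 1:c
4(b) covers ∅
5(f) covers 2:f
6(f) covers 5:f
7(c) covers 3:c
8(b) covers 4:b
9(e) covers 6:f
floor of heap: 0:f, 1:c, 4:b
completions by unplaced set U, small U first (add the entries for U minus each lowest piece of U):
  |U|=1: {7}:1  {8}:1  {9}:1
  |U|=2: {3,7}:1  {4,8}:1  {6,9}:1  {7,8}:2  {7,9}:2  {8,9}:2
  |U|=3: {1,3,7}:1  {3,7,8}:3  {3,7,9}:3  {4,7,8}:3  {4,8,9}:3  {5,6,9}:1  {6,7,9}:3  {6,8,9}:3  {7,8,9}:6
  |U|=4: {1,3,7,8}:4  {1,3,7,9}:4  {2,5,6,9}:1  {3,4,7,8}:6  {3,6,7,9}:6  {3,7,8,9}:12  {4,6,8,9}:6  {4,7,8,9}:12  {5,6,7,9}:4  {5,6,8,9}:4  {6,7,8,9}:12
  |U|=5: {0,2,5,6,9}:1  {1,3,4,7,8}:10  {1,3,6,7,9}:10  {1,3,7,8,9}:20  {2,5,6,7,9}:5  {2,5,6,8,9}:5  {3,4,7,8,9}:30  {3,5,6,7,9}:10  {3,6,7,8,9}:30  {4,5,6,8,9}:10  {4,6,7,8,9}:30  {5,6,7,8,9}:20
  |U|=6: {0,2,5,6,7,9}:6  {0,2,5,6,8,9}:6  {1,3,4,7,8,9}:60  {1,3,5,6,7,9}:20  {1,3,6,7,8,9}:60  {2,3,5,6,7,9}:15  {2,4,5,6,8,9}:15  {2,5,6,7,8,9}:30  {3,4,6,7,8,9}:90  {3,5,6,7,8,9}:60  {4,5,6,7,8,9}:60
  |U|=7: {0,2,3,5,6,7,9}:21  {0,2,4,5,6,8,9}:21  {0,2,5,6,7,8,9}:42  {1,2,3,5,6,7,9}:35  {1,3,4,6,7,8,9}:210  {1,3,5,6,7,8,9}:140  {2,3,5,6,7,8,9}:105  {2,4,5,6,7,8,9}:105  {3,4,5,6,7,8,9}:210
  |U|=8: {0,1,2,3,5,6,7,9}:56  {0,2,3,5,6,7,8,9}:168  {0,2,4,5,6,7,8,9}:168  {1,2,3,5,6,7,8,9}:280  {1,3,4,5,6,7,8,9}:560  {2,3,4,5,6,7,8,9}:420
  start at 0(f): 1260
  start at 1(c): 756
  start at 4(b): 504
sum over floor = 2520

2520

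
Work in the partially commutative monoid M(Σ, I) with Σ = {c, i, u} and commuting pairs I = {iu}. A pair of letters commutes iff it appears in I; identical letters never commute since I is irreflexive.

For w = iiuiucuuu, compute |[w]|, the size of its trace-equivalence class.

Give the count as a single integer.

0(i) covers ∅
1(i) covers 0:i
2(u) covers ∅
3(i) covers 1:i
4(u) covers 2:u
5(c) covers 3:i, 4:u
6(u) covers 5:c
7(u) covers 6:u
8(u) covers 7:u
floor of heap: 0:i, 2:u
completions by unplaced set U, small U first (add the entries for U minus each lowest piece of U):
  |U|=1: {8}:1
  |U|=2: {7,8}:1
  |U|=3: {6,7,8}:1
  |U|=4: {5,6,7,8}:1
  |U|=5: {3,5,6,7,8}:1  {4,5,6,7,8}:1
  |U|=6: {1,3,5,6,7,8}:1  {2,4,5,6,7,8}:1  {3,4,5,6,7,8}:2
  |U|=7: {0,1,3,5,6,7,8}:1  {1,3,4,5,6,7,8}:3  {2,3,4,5,6,7,8}:3
  start at 0(i): 6
  start at 2(u): 4
sum over floor = 10

10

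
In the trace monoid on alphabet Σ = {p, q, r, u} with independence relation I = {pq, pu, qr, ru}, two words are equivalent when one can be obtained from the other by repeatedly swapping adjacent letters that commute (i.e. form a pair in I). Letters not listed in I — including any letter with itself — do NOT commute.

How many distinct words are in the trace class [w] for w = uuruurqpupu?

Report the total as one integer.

0(u) covers ∅
1(u) covers 0:u
2(r) covers ∅
3(u) covers 1:u
4(u) covers 3:u
5(r) covers 2:r
6(q) covers 4:u
7(p) covers 5:r
8(u) covers 6:q
9(p) covers 7:p
10(u) covers 8:u
floor of heap: 0:u, 2:r
completions by unplaced set U, small U first (add the entries for U minus each lowest piece of U):
  |U|=1: {9}:1  {10}:1
  |U|=2: {7,9}:1  {8,10}:1  {9,10}:2
  |U|=3: {5,7,9}:1  {6,8,10}:1  {7,9,10}:3  {8,9,10}:3
  |U|=4: {2,5,7,9}:1  {4,6,8,10}:1  {5,7,9,10}:4  {6,8,9,10}:4  {7,8,9,10}:6
  |U|=5: {2,5,7,9,10}:5  {3,4,6,8,10}:1  {4,6,8,9,10}:5  {5,7,8,9,10}:10  {6,7,8,9,10}:10
  |U|=6: {1,3,4,6,8,10}:1  {2,5,7,8,9,10}:15  {3,4,6,8,9,10}:6  {4,6,7,8,9,10}:15  {5,6,7,8,9,10}:20
  |U|=7: {0,1,3,4,6,8,10}:1  {1,3,4,6,8,9,10}:7  {2,5,6,7,8,9,10}:35  {3,4,6,7,8,9,10}:21  {4,5,6,7,8,9,10}:35
  |U|=8: {0,1,3,4,6,8,9,10}:8  {1,3,4,6,7,8,9,10}:28  {2,4,5,6,7,8,9,10}:70  {3,4,5,6,7,8,9,10}:56
  |U|=9: {0,1,3,4,6,7,8,9,10}:36  {1,3,4,5,6,7,8,9,10}:84  {2,3,4,5,6,7,8,9,10}:126
  start at 0(u): 210
  start at 2(r): 120
sum over floor = 330

330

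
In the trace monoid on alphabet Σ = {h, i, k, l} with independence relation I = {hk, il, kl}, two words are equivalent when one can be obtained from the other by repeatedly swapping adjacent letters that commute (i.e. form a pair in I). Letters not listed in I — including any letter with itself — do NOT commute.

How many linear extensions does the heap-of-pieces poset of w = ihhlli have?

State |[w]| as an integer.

0(i) covers ∅
1(h) covers 0:i
2(h) covers 1:h
3(l) covers 2:h
4(l) covers 3:l
5(i) covers 2:h
floor of heap: 0:i
completions by unplaced set U, small U first (add the entries for U minus each lowest piece of U):
  |U|=1: {4}:1  {5}:1
  |U|=2: {3,4}:1  {4,5}:2
  |U|=3: {3,4,5}:3
  |U|=4: {2,3,4,5}:3
  start at 0(i): 3

3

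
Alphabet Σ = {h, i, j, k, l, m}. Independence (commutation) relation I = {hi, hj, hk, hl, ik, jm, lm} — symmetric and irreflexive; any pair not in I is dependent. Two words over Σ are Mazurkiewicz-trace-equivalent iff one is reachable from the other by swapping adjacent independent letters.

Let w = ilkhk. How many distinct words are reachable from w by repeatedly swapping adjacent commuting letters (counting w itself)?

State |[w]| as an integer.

#0=i has no predecessor
#1=l depends on [0:i]
#2=k depends on [1:l]
#3=h has no predecessor
#4=k depends on [2:k]
sources: [0:i, 3:h]
N(rest) = Σ N(rest − s) over sources s of rest; N(one piece) = 1:
  size 1 → [3]=1  [4]=1
  size 2 → [2,4]=1  [3,4]=2
  size 3 → [1,2,4]=1  [2,3,4]=3
  first=0(i) contributes 4
  first=3(h) contributes 1
|[w]| = 5

5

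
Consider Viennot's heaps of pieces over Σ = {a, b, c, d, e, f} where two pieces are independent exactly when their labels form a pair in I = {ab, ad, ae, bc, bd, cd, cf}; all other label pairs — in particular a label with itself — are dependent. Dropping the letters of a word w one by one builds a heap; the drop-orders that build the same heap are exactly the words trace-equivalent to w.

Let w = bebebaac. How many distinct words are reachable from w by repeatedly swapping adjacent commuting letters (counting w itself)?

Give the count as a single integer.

#0=b has no predecessor
#1=e depends on [0:b]
#2=b depends on [1:e]
#3=e depends on [2:b]
#4=b depends on [3:e]
#5=a has no predecessor
#6=a depends on [5:a]
#7=c depends on [3:e, 6:a]
sources: [0:b, 5:a]
N(rest) = Σ N(rest − s) over sources s of rest; N(one piece) = 1:
  size 1 → [4]=1  [7]=1
  size 2 → [4,7]=2  [6,7]=1
  size 3 → [3,4,7]=2  [4,6,7]=3  [5,6,7]=1
  size 4 → [2,3,4,7]=2  [3,4,6,7]=5  [4,5,6,7]=4
  size 5 → [1,2,3,4,7]=2  [2,3,4,6,7]=7  [3,4,5,6,7]=9
  size 6 → [0,1,2,3,4,7]=2  [1,2,3,4,6,7]=9  [2,3,4,5,6,7]=16
  first=0(b) contributes 25
  first=5(a) contributes 11
|[w]| = 36

36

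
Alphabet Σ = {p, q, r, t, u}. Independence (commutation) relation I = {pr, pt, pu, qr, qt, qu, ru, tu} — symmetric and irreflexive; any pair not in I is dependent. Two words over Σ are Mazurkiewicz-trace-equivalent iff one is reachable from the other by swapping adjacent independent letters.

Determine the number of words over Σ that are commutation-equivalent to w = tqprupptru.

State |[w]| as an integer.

drop 0:t onto floor
drop 1:q onto floor
drop 2:p onto {1:q}
drop 3:r onto {0:t}
drop 4:u onto floor
drop 5:p onto {2:p}
drop 6:p onto {5:p}
drop 7:t onto {3:r}
drop 8:r onto {7:t}
drop 9:u onto {4:u}
ground layer = {0:t, 1:q, 4:u}
drop-orders for the pieces not yet dropped (sum over which currently-grounded one goes next):
  1 to go: {6} 1  {8} 1  {9} 1
  2 to go: {4,9} 1  {5,6} 1  {6,8} 2  {6,9} 2  {7,8} 1  {8,9} 2
  3 to go: {2,5,6} 1  {3,7,8} 1  {4,6,9} 3  {4,8,9} 3  {5,6,8} 3  {5,6,9} 3  {6,7,8} 3  {6,8,9} 6  {7,8,9} 3
  4 to go: {0,3,7,8} 1  {1,2,5,6} 1  {2,5,6,8} 4  {2,5,6,9} 4  {3,6,7,8} 4  {3,7,8,9} 4  {4,5,6,9} 6  {4,6,8,9} 12  {4,7,8,9} 6  {5,6,7,8} 6  {5,6,8,9} 12  {6,7,8,9} 12
  5 to go: {0,3,6,7,8} 5  {0,3,7,8,9} 5  {1,2,5,6,8} 5  {1,2,5,6,9} 5  {2,4,5,6,9} 10  {2,5,6,7,8} 10  {2,5,6,8,9} 20  {3,4,7,8,9} 10  {3,5,6,7,8} 10  {3,6,7,8,9} 20  {4,5,6,8,9} 30  {4,6,7,8,9} 30  {5,6,7,8,9} 30
  6 to go: {0,3,4,7,8,9} 15  {0,3,5,6,7,8} 15  {0,3,6,7,8,9} 30  {1,2,4,5,6,9} 15  {1,2,5,6,7,8} 15  {1,2,5,6,8,9} 30  {2,3,5,6,7,8} 20  {2,4,5,6,8,9} 60  {2,5,6,7,8,9} 60  {3,4,6,7,8,9} 60  {3,5,6,7,8,9} 60  {4,5,6,7,8,9} 90
  7 to go: {0,2,3,5,6,7,8} 35  {0,3,4,6,7,8,9} 105  {0,3,5,6,7,8,9} 105  {1,2,3,5,6,7,8} 35  {1,2,4,5,6,8,9} 105  {1,2,5,6,7,8,9} 105  {2,3,5,6,7,8,9} 140  {2,4,5,6,7,8,9} 210  {3,4,5,6,7,8,9} 210
  8 to go: {0,1,2,3,5,6,7,8} 70  {0,2,3,5,6,7,8,9} 280  {0,3,4,5,6,7,8,9} 420  {1,2,3,5,6,7,8,9} 280  {1,2,4,5,6,7,8,9} 420  {2,3,4,5,6,7,8,9} 560
  if 0:t drops first: 1260 orders
  if 1:q drops first: 1260 orders
  if 4:u drops first: 630 orders
heap linearizations: 3150

3150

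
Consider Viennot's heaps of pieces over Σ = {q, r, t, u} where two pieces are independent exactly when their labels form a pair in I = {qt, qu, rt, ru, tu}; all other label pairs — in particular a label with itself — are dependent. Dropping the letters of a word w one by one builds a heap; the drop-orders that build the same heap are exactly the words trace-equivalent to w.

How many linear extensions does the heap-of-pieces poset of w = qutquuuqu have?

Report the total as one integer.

504

#0=q has no predecessor
#1=u has no predecessor
#2=t has no predecessor
#3=q depends on [0:q]
#4=u depends on [1:u]
#5=u depends on [4:u]
#6=u depends on [5:u]
#7=q depends on [3:q]
#8=u depends on [6:u]
sources: [0:q, 1:u, 2:t]
N(rest) = Σ N(rest − s) over sources s of rest; N(one piece) = 1:
  size 1 → [2]=1  [7]=1  [8]=1
  size 2 → [2,7]=2  [2,8]=2  [3,7]=1  [6,8]=1  [7,8]=2
  size 3 → [0,3,7]=1  [2,3,7]=3  [2,6,8]=3  [2,7,8]=6  [3,7,8]=3  [5,6,8]=1  [6,7,8]=3
  size 4 → [0,2,3,7]=4  [0,3,7,8]=4  [2,3,7,8]=12  [2,5,6,8]=4  [2,6,7,8]=12  [3,6,7,8]=6  [4,5,6,8]=1  [5,6,7,8]=4
  size 5 → [0,2,3,7,8]=20  [0,3,6,7,8]=10  [1,4,5,6,8]=1  [2,3,6,7,8]=30  [2,4,5,6,8]=5  [2,5,6,7,8]=20  [3,5,6,7,8]=10  [4,5,6,7,8]=5
  size 6 → [0,2,3,6,7,8]=60  [0,3,5,6,7,8]=20  [1,2,4,5,6,8]=6  [1,4,5,6,7,8]=6  [2,3,5,6,7,8]=60  [2,4,5,6,7,8]=30  [3,4,5,6,7,8]=15
  size 7 → [0,2,3,5,6,7,8]=140  [0,3,4,5,6,7,8]=35  [1,2,4,5,6,7,8]=42  [1,3,4,5,6,7,8]=21  [2,3,4,5,6,7,8]=105
  first=0(q) contributes 168
  first=1(u) contributes 280
  first=2(t) contributes 56
|[w]| = 504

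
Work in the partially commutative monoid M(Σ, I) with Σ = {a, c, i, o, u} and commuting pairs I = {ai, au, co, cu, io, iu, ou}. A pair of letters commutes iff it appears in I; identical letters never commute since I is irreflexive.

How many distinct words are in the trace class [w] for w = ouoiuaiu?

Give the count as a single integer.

0(o) covers ∅
1(u) covers ∅
2(o) covers 0:o
3(i) covers ∅
4(u) covers 1:u
5(a) covers 2:o
6(i) covers 3:i
7(u) covers 4:u
floor of heap: 0:o, 1:u, 3:i
completions by unplaced set U, small U first (add the entries for U minus each lowest piece of U):
  |U|=1: {5}:1  {6}:1  {7}:1
  |U|=2: {2,5}:1  {3,6}:1  {4,7}:1  {5,6}:2  {5,7}:2  {6,7}:2
  |U|=3: {0,2,5}:1  {1,4,7}:1  {2,5,6}:3  {2,5,7}:3  {3,5,6}:3  {3,6,7}:3  {4,5,7}:3  {4,6,7}:3  {5,6,7}:6
  |U|=4: {0,2,5,6}:4  {0,2,5,7}:4  {1,4,5,7}:4  {1,4,6,7}:4  {2,3,5,6}:6  {2,4,5,7}:6  {2,5,6,7}:12  {3,4,6,7}:6  {3,5,6,7}:12  {4,5,6,7}:12
  |U|=5: {0,2,3,5,6}:10  {0,2,4,5,7}:10  {0,2,5,6,7}:20  {1,2,4,5,7}:10  {1,3,4,6,7}:10  {1,4,5,6,7}:20  {2,3,5,6,7}:30  {2,4,5,6,7}:30  {3,4,5,6,7}:30
  |U|=6: {0,1,2,4,5,7}:20  {0,2,3,5,6,7}:60  {0,2,4,5,6,7}:60  {1,2,4,5,6,7}:60  {1,3,4,5,6,7}:60  {2,3,4,5,6,7}:90
  start at 0(o): 210
  start at 1(u): 210
  start at 3(i): 140
sum over floor = 560

560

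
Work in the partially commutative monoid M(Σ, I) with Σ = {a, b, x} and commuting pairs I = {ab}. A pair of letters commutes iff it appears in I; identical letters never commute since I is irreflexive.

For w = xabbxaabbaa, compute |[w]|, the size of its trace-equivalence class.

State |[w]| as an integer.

0(x) covers ∅
1(a) covers 0:x
2(b) covers 0:x
3(b) covers 2:b
4(x) covers 1:a, 3:b
5(a) covers 4:x
6(a) covers 5:a
7(b) covers 4:x
8(b) covers 7:b
9(a) covers 6:a
10(a) covers 9:a
floor of heap: 0:x
completions by unplaced set U, small U first (add the entries for U minus each lowest piece of U):
  |U|=1: {8}:1  {10}:1
  |U|=2: {7,8}:1  {8,10}:2  {9,10}:1
  |U|=3: {6,9,10}:1  {7,8,10}:3  {8,9,10}:3
  |U|=4: {5,6,9,10}:1  {6,8,9,10}:4  {7,8,9,10}:6
  |U|=5: {5,6,8,9,10}:5  {6,7,8,9,10}:10
  |U|=6: {5,6,7,8,9,10}:15
  |U|=7: {4,5,6,7,8,9,10}:15
  |U|=8: {1,4,5,6,7,8,9,10}:15  {3,4,5,6,7,8,9,10}:15
  |U|=9: {1,3,4,5,6,7,8,9,10}:30  {2,3,4,5,6,7,8,9,10}:15
  start at 0(x): 45

45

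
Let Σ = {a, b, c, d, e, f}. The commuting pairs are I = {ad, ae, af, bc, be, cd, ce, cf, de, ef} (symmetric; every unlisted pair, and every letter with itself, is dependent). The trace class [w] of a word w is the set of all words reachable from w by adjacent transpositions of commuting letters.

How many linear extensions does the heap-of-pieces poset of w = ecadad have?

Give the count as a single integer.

60

0(e) covers ∅
1(c) covers ∅
2(a) covers 1:c
3(d) covers ∅
4(a) covers 2:a
5(d) covers 3:d
floor of heap: 0:e, 1:c, 3:d
completions by unplaced set U, small U first (add the entries for U minus each lowest piece of U):
  |U|=1: {0}:1  {4}:1  {5}:1
  |U|=2: {0,4}:2  {0,5}:2  {2,4}:1  {3,5}:1  {4,5}:2
  |U|=3: {0,2,4}:3  {0,3,5}:3  {0,4,5}:6  {1,2,4}:1  {2,4,5}:3  {3,4,5}:3
  |U|=4: {0,1,2,4}:4  {0,2,4,5}:12  {0,3,4,5}:12  {1,2,4,5}:4  {2,3,4,5}:6
  start at 0(e): 10
  start at 1(c): 30
  start at 3(d): 20
sum over floor = 60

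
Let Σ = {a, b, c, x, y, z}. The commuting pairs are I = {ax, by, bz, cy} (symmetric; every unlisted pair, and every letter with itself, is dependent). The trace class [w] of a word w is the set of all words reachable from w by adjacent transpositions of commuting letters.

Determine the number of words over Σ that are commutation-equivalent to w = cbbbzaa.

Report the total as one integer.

4

drop 0:c onto floor
drop 1:b onto {0:c}
drop 2:b onto {1:b}
drop 3:b onto {2:b}
drop 4:z onto {0:c}
drop 5:a onto {3:b, 4:z}
drop 6:a onto {5:a}
ground layer = {0:c}
drop-orders for the pieces not yet dropped (sum over which currently-grounded one goes next):
  1 to go: {6} 1
  2 to go: {5,6} 1
  3 to go: {3,5,6} 1  {4,5,6} 1
  4 to go: {2,3,5,6} 1  {3,4,5,6} 2
  5 to go: {1,2,3,5,6} 1  {2,3,4,5,6} 3
  if 0:c drops first: 4 orders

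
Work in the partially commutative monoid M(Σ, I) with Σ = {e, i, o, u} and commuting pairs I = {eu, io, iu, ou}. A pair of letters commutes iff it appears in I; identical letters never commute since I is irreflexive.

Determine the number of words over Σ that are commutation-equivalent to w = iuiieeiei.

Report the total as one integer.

9

drop 0:i onto floor
drop 1:u onto floor
drop 2:i onto {0:i}
drop 3:i onto {2:i}
drop 4:e onto {3:i}
drop 5:e onto {4:e}
drop 6:i onto {5:e}
drop 7:e onto {6:i}
drop 8:i onto {7:e}
ground layer = {0:i, 1:u}
drop-orders for the pieces not yet dropped (sum over which currently-grounded one goes next):
  1 to go: {1} 1  {8} 1
  2 to go: {1,8} 2  {7,8} 1
  3 to go: {1,7,8} 3  {6,7,8} 1
  4 to go: {1,6,7,8} 4  {5,6,7,8} 1
  5 to go: {1,5,6,7,8} 5  {4,5,6,7,8} 1
  6 to go: {1,4,5,6,7,8} 6  {3,4,5,6,7,8} 1
  7 to go: {1,3,4,5,6,7,8} 7  {2,3,4,5,6,7,8} 1
  if 0:i drops first: 8 orders
  if 1:u drops first: 1 orders
heap linearizations: 9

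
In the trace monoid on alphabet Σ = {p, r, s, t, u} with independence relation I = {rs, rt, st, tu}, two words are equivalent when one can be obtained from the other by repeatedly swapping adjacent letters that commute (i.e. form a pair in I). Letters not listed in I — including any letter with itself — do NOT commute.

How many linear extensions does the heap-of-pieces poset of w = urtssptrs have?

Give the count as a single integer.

piece 0:u — minimal
piece 1:r rests on {0:u}
piece 2:t — minimal
piece 3:s rests on {0:u}
piece 4:s rests on {3:s}
piece 5:p rests on {1:r, 2:t, 4:s}
piece 6:t rests on {5:p}
piece 7:r rests on {5:p}
piece 8:s rests on {5:p}
minimal pieces: {0:u, 2:t}
ways to finish when only these pieces remain (= sum over removing one remaining piece with nothing left below it):
  1 left: {6}→1  {7}→1  {8}→1
  2 left: {6,7}→2  {6,8}→2  {7,8}→2
  3 left: {6,7,8}→6
  4 left: {5,6,7,8}→6
  5 left: {1,5,6,7,8}→6  {2,5,6,7,8}→6  {4,5,6,7,8}→6
  6 left: {1,2,5,6,7,8}→12  {1,4,5,6,7,8}→12  {2,4,5,6,7,8}→12  {3,4,5,6,7,8}→6
  7 left: {1,2,4,5,6,7,8}→36  {1,3,4,5,6,7,8}→18  {2,3,4,5,6,7,8}→18
  placing 0:u first → 72 extensions
  placing 2:t first → 18 extensions
total linear extensions = 90

90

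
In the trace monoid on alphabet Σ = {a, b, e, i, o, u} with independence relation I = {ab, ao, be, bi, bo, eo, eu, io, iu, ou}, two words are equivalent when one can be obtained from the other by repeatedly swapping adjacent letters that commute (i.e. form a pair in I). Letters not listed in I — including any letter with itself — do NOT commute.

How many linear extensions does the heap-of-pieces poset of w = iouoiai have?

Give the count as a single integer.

63

piece 0:i — minimal
piece 1:o — minimal
piece 2:u — minimal
piece 3:o rests on {1:o}
piece 4:i rests on {0:i}
piece 5:a rests on {2:u, 4:i}
piece 6:i rests on {5:a}
minimal pieces: {0:i, 1:o, 2:u}
ways to finish when only these pieces remain (= sum over removing one remaining piece with nothing left below it):
  1 left: {3}→1  {6}→1
  2 left: {1,3}→1  {3,6}→2  {5,6}→1
  3 left: {1,3,6}→3  {2,5,6}→1  {3,5,6}→3  {4,5,6}→1
  4 left: {0,4,5,6}→1  {1,3,5,6}→6  {2,3,5,6}→4  {2,4,5,6}→2  {3,4,5,6}→4
  5 left: {0,2,4,5,6}→3  {0,3,4,5,6}→5  {1,2,3,5,6}→10  {1,3,4,5,6}→10  {2,3,4,5,6}→10
  placing 0:i first → 30 extensions
  placing 1:o first → 18 extensions
  placing 2:u first → 15 extensions
total linear extensions = 63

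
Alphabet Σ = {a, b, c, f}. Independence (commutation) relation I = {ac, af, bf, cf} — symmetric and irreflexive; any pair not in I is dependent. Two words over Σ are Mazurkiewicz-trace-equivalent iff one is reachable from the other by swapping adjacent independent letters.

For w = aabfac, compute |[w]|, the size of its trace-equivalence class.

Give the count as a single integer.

12

#0=a has no predecessor
#1=a depends on [0:a]
#2=b depends on [1:a]
#3=f has no predecessor
#4=a depends on [2:b]
#5=c depends on [2:b]
sources: [0:a, 3:f]
N(rest) = Σ N(rest − s) over sources s of rest; N(one piece) = 1:
  size 1 → [3]=1  [4]=1  [5]=1
  size 2 → [3,4]=2  [3,5]=2  [4,5]=2
  size 3 → [2,4,5]=2  [3,4,5]=6
  size 4 → [1,2,4,5]=2  [2,3,4,5]=8
  first=0(a) contributes 10
  first=3(f) contributes 2
|[w]| = 12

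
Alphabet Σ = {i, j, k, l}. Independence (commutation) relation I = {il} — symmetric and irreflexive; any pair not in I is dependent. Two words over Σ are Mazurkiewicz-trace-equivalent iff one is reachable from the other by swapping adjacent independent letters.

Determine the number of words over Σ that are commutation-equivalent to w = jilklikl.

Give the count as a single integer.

4

0(j) covers ∅
1(i) covers 0:j
2(l) covers 0:j
3(k) covers 1:i, 2:l
4(l) covers 3:k
5(i) covers 3:k
6(k) covers 4:l, 5:i
7(l) covers 6:k
floor of heap: 0:j
completions by unplaced set U, small U first (add the entries for U minus each lowest piece of U):
  |U|=1: {7}:1
  |U|=2: {6,7}:1
  |U|=3: {4,6,7}:1  {5,6,7}:1
  |U|=4: {4,5,6,7}:2
  |U|=5: {3,4,5,6,7}:2
  |U|=6: {1,3,4,5,6,7}:2  {2,3,4,5,6,7}:2
  start at 0(j): 4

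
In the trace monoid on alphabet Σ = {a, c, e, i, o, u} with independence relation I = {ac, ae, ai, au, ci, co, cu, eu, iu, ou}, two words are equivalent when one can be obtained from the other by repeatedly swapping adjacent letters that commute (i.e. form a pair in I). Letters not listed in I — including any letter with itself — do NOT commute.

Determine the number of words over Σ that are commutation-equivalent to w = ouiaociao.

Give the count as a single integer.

0(o) covers ∅
1(u) covers ∅
2(i) covers 0:o
3(a) covers 0:o
4(o) covers 2:i, 3:a
5(c) covers ∅
6(i) covers 4:o
7(a) covers 4:o
8(o) covers 6:i, 7:a
floor of heap: 0:o, 1:u, 5:c
completions by unplaced set U, small U first (add the entries for U minus each lowest piece of U):
  |U|=1: {1}:1  {5}:1  {8}:1
  |U|=2: {1,5}:2  {1,8}:2  {5,8}:2  {6,8}:1  {7,8}:1
  |U|=3: {1,5,8}:6  {1,6,8}:3  {1,7,8}:3  {5,6,8}:3  {5,7,8}:3  {6,7,8}:2
  |U|=4: {1,5,6,8}:12  {1,5,7,8}:12  {1,6,7,8}:8  {4,6,7,8}:2  {5,6,7,8}:8
  |U|=5: {1,4,6,7,8}:10  {1,5,6,7,8}:40  {2,4,6,7,8}:2  {3,4,6,7,8}:2  {4,5,6,7,8}:10
  |U|=6: {1,2,4,6,7,8}:12  {1,3,4,6,7,8}:12  {1,4,5,6,7,8}:60  {2,3,4,6,7,8}:4  {2,4,5,6,7,8}:12  {3,4,5,6,7,8}:12
  |U|=7: {0,2,3,4,6,7,8}:4  {1,2,3,4,6,7,8}:28  {1,2,4,5,6,7,8}:84  {1,3,4,5,6,7,8}:84  {2,3,4,5,6,7,8}:28
  start at 0(o): 224
  start at 1(u): 32
  start at 5(c): 32
sum over floor = 288

288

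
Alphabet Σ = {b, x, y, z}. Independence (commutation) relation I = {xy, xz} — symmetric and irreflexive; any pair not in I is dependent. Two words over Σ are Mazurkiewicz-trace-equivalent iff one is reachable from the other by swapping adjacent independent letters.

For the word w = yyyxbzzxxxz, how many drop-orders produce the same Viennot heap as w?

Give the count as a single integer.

80

piece 0:y — minimal
piece 1:y rests on {0:y}
piece 2:y rests on {1:y}
piece 3:x — minimal
piece 4:b rests on {2:y, 3:x}
piece 5:z rests on {4:b}
piece 6:z rests on {5:z}
piece 7:x rests on {4:b}
piece 8:x rests on {7:x}
piece 9:x rests on {8:x}
piece 10:z rests on {6:z}
minimal pieces: {0:y, 3:x}
ways to finish when only these pieces remain (= sum over removing one remaining piece with nothing left below it):
  1 left: {9}→1  {10}→1
  2 left: {6,10}→1  {8,9}→1  {9,10}→2
  3 left: {5,6,10}→1  {6,9,10}→3  {7,8,9}→1  {8,9,10}→3
  4 left: {5,6,9,10}→4  {6,8,9,10}→6  {7,8,9,10}→4
  5 left: {5,6,8,9,10}→10  {6,7,8,9,10}→10
  6 left: {5,6,7,8,9,10}→20
  7 left: {4,5,6,7,8,9,10}→20
  8 left: {2,4,5,6,7,8,9,10}→20  {3,4,5,6,7,8,9,10}→20
  9 left: {1,2,4,5,6,7,8,9,10}→20  {2,3,4,5,6,7,8,9,10}→40
  placing 0:y first → 60 extensions
  placing 3:x first → 20 extensions
total linear extensions = 80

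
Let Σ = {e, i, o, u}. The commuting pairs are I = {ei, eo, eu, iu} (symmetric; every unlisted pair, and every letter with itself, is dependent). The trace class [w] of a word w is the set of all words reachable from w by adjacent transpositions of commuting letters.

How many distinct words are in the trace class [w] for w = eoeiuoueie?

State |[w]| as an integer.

piece 0:e — minimal
piece 1:o — minimal
piece 2:e rests on {0:e}
piece 3:i rests on {1:o}
piece 4:u rests on {1:o}
piece 5:o rests on {3:i, 4:u}
piece 6:u rests on {5:o}
piece 7:e rests on {2:e}
piece 8:i rests on {5:o}
piece 9:e rests on {7:e}
minimal pieces: {0:e, 1:o}
ways to finish when only these pieces remain (= sum over removing one remaining piece with nothing left below it):
  1 left: {6}→1  {8}→1  {9}→1
  2 left: {6,8}→2  {6,9}→2  {7,9}→1  {8,9}→2
  3 left: {2,7,9}→1  {5,6,8}→2  {6,7,9}→3  {6,8,9}→6  {7,8,9}→3
  4 left: {0,2,7,9}→1  {2,6,7,9}→4  {2,7,8,9}→4  {3,5,6,8}→2  {4,5,6,8}→2  {5,6,8,9}→8  {6,7,8,9}→12
  5 left: {0,2,6,7,9}→5  {0,2,7,8,9}→5  {2,6,7,8,9}→20  {3,4,5,6,8}→4  {3,5,6,8,9}→10  {4,5,6,8,9}→10  {5,6,7,8,9}→20
  6 left: {0,2,6,7,8,9}→30  {1,3,4,5,6,8}→4  {2,5,6,7,8,9}→40  {3,4,5,6,8,9}→24  {3,5,6,7,8,9}→30  {4,5,6,7,8,9}→30
  7 left: {0,2,5,6,7,8,9}→70  {1,3,4,5,6,8,9}→28  {2,3,5,6,7,8,9}→70  {2,4,5,6,7,8,9}→70  {3,4,5,6,7,8,9}→84
  8 left: {0,2,3,5,6,7,8,9}→140  {0,2,4,5,6,7,8,9}→140  {1,3,4,5,6,7,8,9}→112  {2,3,4,5,6,7,8,9}→224
  placing 0:e first → 336 extensions
  placing 1:o first → 504 extensions
total linear extensions = 840

840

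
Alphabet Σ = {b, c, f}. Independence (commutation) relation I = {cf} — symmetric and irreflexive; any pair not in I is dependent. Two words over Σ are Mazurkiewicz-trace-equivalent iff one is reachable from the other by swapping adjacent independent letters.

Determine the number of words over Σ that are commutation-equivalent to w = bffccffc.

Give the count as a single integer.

35

piece 0:b — minimal
piece 1:f rests on {0:b}
piece 2:f rests on {1:f}
piece 3:c rests on {0:b}
piece 4:c rests on {3:c}
piece 5:f rests on {2:f}
piece 6:f rests on {5:f}
piece 7:c rests on {4:c}
minimal pieces: {0:b}
ways to finish when only these pieces remain (= sum over removing one remaining piece with nothing left below it):
  1 left: {6}→1  {7}→1
  2 left: {4,7}→1  {5,6}→1  {6,7}→2
  3 left: {2,5,6}→1  {3,4,7}→1  {4,6,7}→3  {5,6,7}→3
  4 left: {1,2,5,6}→1  {2,5,6,7}→4  {3,4,6,7}→4  {4,5,6,7}→6
  5 left: {1,2,5,6,7}→5  {2,4,5,6,7}→10  {3,4,5,6,7}→10
  6 left: {1,2,4,5,6,7}→15  {2,3,4,5,6,7}→20
  placing 0:b first → 35 extensions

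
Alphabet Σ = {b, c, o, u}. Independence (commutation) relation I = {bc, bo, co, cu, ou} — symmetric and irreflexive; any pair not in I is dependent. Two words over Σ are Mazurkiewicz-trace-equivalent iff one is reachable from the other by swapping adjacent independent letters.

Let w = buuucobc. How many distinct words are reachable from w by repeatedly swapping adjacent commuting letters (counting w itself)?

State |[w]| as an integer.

drop 0:b onto floor
drop 1:u onto {0:b}
drop 2:u onto {1:u}
drop 3:u onto {2:u}
drop 4:c onto floor
drop 5:o onto floor
drop 6:b onto {3:u}
drop 7:c onto {4:c}
ground layer = {0:b, 4:c, 5:o}
drop-orders for the pieces not yet dropped (sum over which currently-grounded one goes next):
  1 to go: {5} 1  {6} 1  {7} 1
  2 to go: {3,6} 1  {4,7} 1  {5,6} 2  {5,7} 2  {6,7} 2
  3 to go: {2,3,6} 1  {3,5,6} 3  {3,6,7} 3  {4,5,7} 3  {4,6,7} 3  {5,6,7} 6
  4 to go: {1,2,3,6} 1  {2,3,5,6} 4  {2,3,6,7} 4  {3,4,6,7} 6  {3,5,6,7} 12  {4,5,6,7} 12
  5 to go: {0,1,2,3,6} 1  {1,2,3,5,6} 5  {1,2,3,6,7} 5  {2,3,4,6,7} 10  {2,3,5,6,7} 20  {3,4,5,6,7} 30
  6 to go: {0,1,2,3,5,6} 6  {0,1,2,3,6,7} 6  {1,2,3,4,6,7} 15  {1,2,3,5,6,7} 30  {2,3,4,5,6,7} 60
  if 0:b drops first: 105 orders
  if 4:c drops first: 42 orders
  if 5:o drops first: 21 orders
heap linearizations: 168

168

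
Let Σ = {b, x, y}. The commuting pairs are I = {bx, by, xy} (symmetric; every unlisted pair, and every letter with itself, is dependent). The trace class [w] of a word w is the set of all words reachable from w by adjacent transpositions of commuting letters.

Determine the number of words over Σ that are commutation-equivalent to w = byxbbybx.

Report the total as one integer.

420

#0=b has no predecessor
#1=y has no predecessor
#2=x has no predecessor
#3=b depends on [0:b]
#4=b depends on [3:b]
#5=y depends on [1:y]
#6=b depends on [4:b]
#7=x depends on [2:x]
sources: [0:b, 1:y, 2:x]
N(rest) = Σ N(rest − s) over sources s of rest; N(one piece) = 1:
  size 1 → [5]=1  [6]=1  [7]=1
  size 2 → [1,5]=1  [2,7]=1  [4,6]=1  [5,6]=2  [5,7]=2  [6,7]=2
  size 3 → [1,5,6]=3  [1,5,7]=3  [2,5,7]=3  [2,6,7]=3  [3,4,6]=1  [4,5,6]=3  [4,6,7]=3  [5,6,7]=6
  size 4 → [0,3,4,6]=1  [1,2,5,7]=6  [1,4,5,6]=6  [1,5,6,7]=12  [2,4,6,7]=6  [2,5,6,7]=12  [3,4,5,6]=4  [3,4,6,7]=4  [4,5,6,7]=12
  size 5 → [0,3,4,5,6]=5  [0,3,4,6,7]=5  [1,2,5,6,7]=30  [1,3,4,5,6]=10  [1,4,5,6,7]=30  [2,3,4,6,7]=10  [2,4,5,6,7]=30  [3,4,5,6,7]=20
  size 6 → [0,1,3,4,5,6]=15  [0,2,3,4,6,7]=15  [0,3,4,5,6,7]=30  [1,2,4,5,6,7]=90  [1,3,4,5,6,7]=60  [2,3,4,5,6,7]=60
  first=0(b) contributes 210
  first=1(y) contributes 105
  first=2(x) contributes 105
|[w]| = 420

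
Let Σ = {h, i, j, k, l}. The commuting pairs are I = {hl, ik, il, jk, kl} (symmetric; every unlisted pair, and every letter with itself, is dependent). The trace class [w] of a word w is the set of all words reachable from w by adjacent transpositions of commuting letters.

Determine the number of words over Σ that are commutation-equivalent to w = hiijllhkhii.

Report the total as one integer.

21

#0=h has no predecessor
#1=i depends on [0:h]
#2=i depends on [1:i]
#3=j depends on [2:i]
#4=l depends on [3:j]
#5=l depends on [4:l]
#6=h depends on [3:j]
#7=k depends on [6:h]
#8=h depends on [7:k]
#9=i depends on [8:h]
#10=i depends on [9:i]
sources: [0:h]
N(rest) = Σ N(rest − s) over sources s of rest; N(one piece) = 1:
  size 1 → [5]=1  [10]=1
  size 2 → [4,5]=1  [5,10]=2  [9,10]=1
  size 3 → [4,5,10]=3  [5,9,10]=3  [8,9,10]=1
  size 4 → [4,5,9,10]=6  [5,8,9,10]=4  [7,8,9,10]=1
  size 5 → [4,5,8,9,10]=10  [5,7,8,9,10]=5  [6,7,8,9,10]=1
  size 6 → [4,5,7,8,9,10]=15  [5,6,7,8,9,10]=6
  size 7 → [4,5,6,7,8,9,10]=21
  size 8 → [3,4,5,6,7,8,9,10]=21
  size 9 → [2,3,4,5,6,7,8,9,10]=21
  first=0(h) contributes 21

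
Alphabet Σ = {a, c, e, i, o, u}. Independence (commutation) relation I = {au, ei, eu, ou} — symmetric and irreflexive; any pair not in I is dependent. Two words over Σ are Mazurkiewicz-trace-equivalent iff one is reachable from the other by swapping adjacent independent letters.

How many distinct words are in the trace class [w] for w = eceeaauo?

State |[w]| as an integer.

6

#0=e has no predecessor
#1=c depends on [0:e]
#2=e depends on [1:c]
#3=e depends on [2:e]
#4=a depends on [3:e]
#5=a depends on [4:a]
#6=u depends on [1:c]
#7=o depends on [5:a]
sources: [0:e]
N(rest) = Σ N(rest − s) over sources s of rest; N(one piece) = 1:
  size 1 → [6]=1  [7]=1
  size 2 → [5,7]=1  [6,7]=2
  size 3 → [4,5,7]=1  [5,6,7]=3
  size 4 → [3,4,5,7]=1  [4,5,6,7]=4
  size 5 → [2,3,4,5,7]=1  [3,4,5,6,7]=5
  size 6 → [2,3,4,5,6,7]=6
  first=0(e) contributes 6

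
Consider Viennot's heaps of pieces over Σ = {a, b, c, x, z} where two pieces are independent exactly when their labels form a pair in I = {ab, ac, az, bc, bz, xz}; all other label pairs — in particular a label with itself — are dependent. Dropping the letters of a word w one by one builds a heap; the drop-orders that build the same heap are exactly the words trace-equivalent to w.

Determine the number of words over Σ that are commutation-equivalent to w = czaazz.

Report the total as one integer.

#0=c has no predecessor
#1=z depends on [0:c]
#2=a has no predecessor
#3=a depends on [2:a]
#4=z depends on [1:z]
#5=z depends on [4:z]
sources: [0:c, 2:a]
N(rest) = Σ N(rest − s) over sources s of rest; N(one piece) = 1:
  size 1 → [3]=1  [5]=1
  size 2 → [2,3]=1  [3,5]=2  [4,5]=1
  size 3 → [1,4,5]=1  [2,3,5]=3  [3,4,5]=3
  size 4 → [0,1,4,5]=1  [1,3,4,5]=4  [2,3,4,5]=6
  first=0(c) contributes 10
  first=2(a) contributes 5
|[w]| = 15

15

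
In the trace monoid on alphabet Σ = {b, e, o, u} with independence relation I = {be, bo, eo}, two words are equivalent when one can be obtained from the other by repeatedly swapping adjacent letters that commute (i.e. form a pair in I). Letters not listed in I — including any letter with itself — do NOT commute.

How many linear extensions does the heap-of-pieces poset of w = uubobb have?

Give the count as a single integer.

drop 0:u onto floor
drop 1:u onto {0:u}
drop 2:b onto {1:u}
drop 3:o onto {1:u}
drop 4:b onto {2:b}
drop 5:b onto {4:b}
ground layer = {0:u}
drop-orders for the pieces not yet dropped (sum over which currently-grounded one goes next):
  1 to go: {3} 1  {5} 1
  2 to go: {3,5} 2  {4,5} 1
  3 to go: {2,4,5} 1  {3,4,5} 3
  4 to go: {2,3,4,5} 4
  if 0:u drops first: 4 orders

4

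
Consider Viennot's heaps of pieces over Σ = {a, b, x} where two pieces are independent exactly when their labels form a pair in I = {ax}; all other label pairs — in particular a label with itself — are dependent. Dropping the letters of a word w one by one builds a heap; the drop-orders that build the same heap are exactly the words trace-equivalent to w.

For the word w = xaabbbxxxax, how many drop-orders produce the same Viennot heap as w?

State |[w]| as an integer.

drop 0:x onto floor
drop 1:a onto floor
drop 2:a onto {1:a}
drop 3:b onto {0:x, 2:a}
drop 4:b onto {3:b}
drop 5:b onto {4:b}
drop 6:x onto {5:b}
drop 7:x onto {6:x}
drop 8:x onto {7:x}
drop 9:a onto {5:b}
drop 10:x onto {8:x}
ground layer = {0:x, 1:a}
drop-orders for the pieces not yet dropped (sum over which currently-grounded one goes next):
  1 to go: {9} 1  {10} 1
  2 to go: {8,10} 1  {9,10} 2
  3 to go: {7,8,10} 1  {8,9,10} 3
  4 to go: {6,7,8,10} 1  {7,8,9,10} 4
  5 to go: {6,7,8,9,10} 5
  6 to go: {5,6,7,8,9,10} 5
  7 to go: {4,5,6,7,8,9,10} 5
  8 to go: {3,4,5,6,7,8,9,10} 5
  9 to go: {0,3,4,5,6,7,8,9,10} 5  {2,3,4,5,6,7,8,9,10} 5
  if 0:x drops first: 5 orders
  if 1:a drops first: 10 orders
heap linearizations: 15

15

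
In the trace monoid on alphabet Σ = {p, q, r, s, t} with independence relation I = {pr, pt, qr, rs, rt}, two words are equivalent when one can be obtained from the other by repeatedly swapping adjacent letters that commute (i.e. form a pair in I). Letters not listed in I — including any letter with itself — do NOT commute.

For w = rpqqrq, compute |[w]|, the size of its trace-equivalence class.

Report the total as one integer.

15

piece 0:r — minimal
piece 1:p — minimal
piece 2:q rests on {1:p}
piece 3:q rests on {2:q}
piece 4:r rests on {0:r}
piece 5:q rests on {3:q}
minimal pieces: {0:r, 1:p}
ways to finish when only these pieces remain (= sum over removing one remaining piece with nothing left below it):
  1 left: {4}→1  {5}→1
  2 left: {0,4}→1  {3,5}→1  {4,5}→2
  3 left: {0,4,5}→3  {2,3,5}→1  {3,4,5}→3
  4 left: {0,3,4,5}→6  {1,2,3,5}→1  {2,3,4,5}→4
  placing 0:r first → 5 extensions
  placing 1:p first → 10 extensions
total linear extensions = 15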